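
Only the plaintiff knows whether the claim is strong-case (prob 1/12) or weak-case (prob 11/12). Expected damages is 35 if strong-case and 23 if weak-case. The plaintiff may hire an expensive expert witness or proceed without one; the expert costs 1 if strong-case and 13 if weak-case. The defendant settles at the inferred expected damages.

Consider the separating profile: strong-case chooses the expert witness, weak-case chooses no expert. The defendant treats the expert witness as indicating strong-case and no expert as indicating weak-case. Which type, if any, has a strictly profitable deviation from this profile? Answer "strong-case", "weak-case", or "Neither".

The expert witness pays 35; no expert pays 23.
strong-case: assigned the expert witness, nets 35 − 1 = 34; deviating to no expert nets 23.
weak-case: assigned no expert, nets 23; deviating to the expert witness nets 35 − 13 = 22.
Both types strictly prefer their assigned action; no profitable deviation.

Neither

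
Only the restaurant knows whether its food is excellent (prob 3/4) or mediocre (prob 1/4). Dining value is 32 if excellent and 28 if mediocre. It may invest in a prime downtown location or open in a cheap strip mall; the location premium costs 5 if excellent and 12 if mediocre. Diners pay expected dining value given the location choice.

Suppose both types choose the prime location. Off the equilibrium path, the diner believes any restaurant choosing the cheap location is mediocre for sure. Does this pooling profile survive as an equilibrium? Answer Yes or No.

No

On path, the diner holds the prior and pays 3/4·32 + 1/4·28 = 31. Off path (the cheap location), believing mediocre, it pays 28.
excellent: the prime location nets 31 − 5 = 26; the cheap location nets 28. excellent would deviate.
mediocre: the prime location nets 31 − 12 = 19; the cheap location nets 28. mediocre would deviate.
A type deviates, so pooling fails.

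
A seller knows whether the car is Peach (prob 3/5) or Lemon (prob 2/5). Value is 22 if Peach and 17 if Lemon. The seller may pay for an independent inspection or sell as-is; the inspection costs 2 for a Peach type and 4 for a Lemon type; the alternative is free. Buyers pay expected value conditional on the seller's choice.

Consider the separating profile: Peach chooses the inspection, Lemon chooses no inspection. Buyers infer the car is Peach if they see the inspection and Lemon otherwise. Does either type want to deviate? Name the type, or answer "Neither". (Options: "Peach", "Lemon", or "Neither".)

Lemon

The inspection pays 22; no inspection pays 17.
Peach: assigned the inspection, nets 22 − 2 = 20; deviating to no inspection nets 17.
Lemon: assigned no inspection, nets 17; deviating to the inspection nets 22 − 4 = 18.
The Lemon type gains 1 by deviating.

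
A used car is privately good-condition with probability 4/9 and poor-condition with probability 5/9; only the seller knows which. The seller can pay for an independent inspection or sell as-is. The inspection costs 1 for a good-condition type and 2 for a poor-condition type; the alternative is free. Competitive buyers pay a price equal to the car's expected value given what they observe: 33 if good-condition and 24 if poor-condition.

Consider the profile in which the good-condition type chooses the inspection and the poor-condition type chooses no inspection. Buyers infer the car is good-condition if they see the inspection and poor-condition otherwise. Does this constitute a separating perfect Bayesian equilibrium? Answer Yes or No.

No

Under these beliefs, the inspection earns price 33 and no inspection earns price 24.
good-condition: the inspection nets 33 − 1 = 32; no inspection nets 24. good-condition prefers the inspection.
poor-condition: the inspection nets 33 − 2 = 31; no inspection nets 24. poor-condition would deviate to the inspection.
poor-condition has a profitable deviation, so the profile is not an equilibrium.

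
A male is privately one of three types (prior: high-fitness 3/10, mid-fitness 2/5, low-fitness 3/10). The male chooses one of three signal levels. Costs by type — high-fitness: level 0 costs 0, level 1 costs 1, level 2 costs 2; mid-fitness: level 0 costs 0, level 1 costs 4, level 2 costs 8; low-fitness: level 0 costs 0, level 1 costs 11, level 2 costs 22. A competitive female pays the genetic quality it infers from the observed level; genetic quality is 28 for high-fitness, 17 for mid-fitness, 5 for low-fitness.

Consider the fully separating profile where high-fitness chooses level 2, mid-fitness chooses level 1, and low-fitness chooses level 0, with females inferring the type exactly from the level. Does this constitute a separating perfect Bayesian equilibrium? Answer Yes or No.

No

Separating mating payoffs: level 2 → 28, level 1 → 17, level 0 → 5.
high-fitness (assigned level 2): level 0: 5 − 0 = 5; level 1: 17 − 1 = 16; level 2: 28 − 2 = 26. high-fitness stays.
mid-fitness (assigned level 1): level 0: 5 − 0 = 5; level 1: 17 − 4 = 13; level 2: 28 − 8 = 20. mid-fitness prefers level 2.
low-fitness (assigned level 0): level 0: 5 − 0 = 5; level 1: 17 − 11 = 6; level 2: 28 − 22 = 6. low-fitness prefers level 1.
At least one type deviates; the separating profile fails.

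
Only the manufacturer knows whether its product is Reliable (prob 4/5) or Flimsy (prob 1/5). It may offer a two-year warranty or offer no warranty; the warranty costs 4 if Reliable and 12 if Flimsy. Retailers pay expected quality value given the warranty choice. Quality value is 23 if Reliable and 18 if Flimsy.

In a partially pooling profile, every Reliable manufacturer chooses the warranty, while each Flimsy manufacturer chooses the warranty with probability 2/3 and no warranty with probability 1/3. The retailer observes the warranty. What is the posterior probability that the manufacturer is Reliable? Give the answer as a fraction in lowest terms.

P(the warranty) = (4/5)·1 + (1/5)·(2/3) = 14/15.
By Bayes' rule, P(Reliable | the warranty) = (4/5) / (14/15) = 6/7.

6/7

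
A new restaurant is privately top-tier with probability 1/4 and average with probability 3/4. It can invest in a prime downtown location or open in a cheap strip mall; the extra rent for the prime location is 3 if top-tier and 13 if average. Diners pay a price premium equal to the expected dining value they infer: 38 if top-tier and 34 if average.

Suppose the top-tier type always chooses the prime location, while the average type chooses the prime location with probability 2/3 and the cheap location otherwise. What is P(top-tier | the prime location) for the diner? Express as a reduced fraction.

1/3

P(the prime location) = (1/4)·1 + (3/4)·(2/3) = 3/4.
By Bayes' rule, P(top-tier | the prime location) = (1/4) / (3/4) = 1/3.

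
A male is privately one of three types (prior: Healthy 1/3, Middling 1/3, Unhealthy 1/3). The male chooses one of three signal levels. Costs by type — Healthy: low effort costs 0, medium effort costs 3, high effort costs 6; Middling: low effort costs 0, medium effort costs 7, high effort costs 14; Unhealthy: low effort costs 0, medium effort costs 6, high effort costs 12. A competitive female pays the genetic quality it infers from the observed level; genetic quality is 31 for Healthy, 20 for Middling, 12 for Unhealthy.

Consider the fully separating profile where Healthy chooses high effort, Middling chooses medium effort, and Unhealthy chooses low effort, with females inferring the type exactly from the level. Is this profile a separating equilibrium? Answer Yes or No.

No

Separating mating payoffs: high effort → 31, medium effort → 20, low effort → 12.
Healthy (assigned high effort): low effort: 12 − 0 = 12; medium effort: 20 − 3 = 17; high effort: 31 − 6 = 25. Healthy stays.
Middling (assigned medium effort): low effort: 12 − 0 = 12; medium effort: 20 − 7 = 13; high effort: 31 − 14 = 17. Middling prefers high effort.
Unhealthy (assigned low effort): low effort: 12 − 0 = 12; medium effort: 20 − 6 = 14; high effort: 31 − 12 = 19. Unhealthy prefers high effort.
At least one type deviates; the separating profile fails.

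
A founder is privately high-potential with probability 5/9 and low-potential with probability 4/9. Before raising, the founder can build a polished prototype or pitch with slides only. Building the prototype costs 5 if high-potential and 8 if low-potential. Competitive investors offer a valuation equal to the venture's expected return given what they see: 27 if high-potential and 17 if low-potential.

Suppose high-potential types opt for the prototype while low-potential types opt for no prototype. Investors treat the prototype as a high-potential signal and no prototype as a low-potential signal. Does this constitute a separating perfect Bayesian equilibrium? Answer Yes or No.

No

Under these beliefs, the prototype earns valuation 27 and no prototype earns valuation 17.
high-potential: the prototype nets 27 − 5 = 22; no prototype nets 17. high-potential prefers the prototype.
low-potential: the prototype nets 27 − 8 = 19; no prototype nets 17. low-potential would deviate to the prototype.
low-potential has a profitable deviation, so the profile is not an equilibrium.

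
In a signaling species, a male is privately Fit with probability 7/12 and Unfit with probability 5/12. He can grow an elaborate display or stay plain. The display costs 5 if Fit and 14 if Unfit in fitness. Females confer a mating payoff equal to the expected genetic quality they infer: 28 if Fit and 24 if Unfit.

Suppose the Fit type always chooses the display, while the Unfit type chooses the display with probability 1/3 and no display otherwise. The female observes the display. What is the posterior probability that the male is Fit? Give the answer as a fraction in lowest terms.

21/26

P(the display) = (7/12)·1 + (5/12)·(1/3) = 13/18.
By Bayes' rule, P(Fit | the display) = (7/12) / (13/18) = 21/26.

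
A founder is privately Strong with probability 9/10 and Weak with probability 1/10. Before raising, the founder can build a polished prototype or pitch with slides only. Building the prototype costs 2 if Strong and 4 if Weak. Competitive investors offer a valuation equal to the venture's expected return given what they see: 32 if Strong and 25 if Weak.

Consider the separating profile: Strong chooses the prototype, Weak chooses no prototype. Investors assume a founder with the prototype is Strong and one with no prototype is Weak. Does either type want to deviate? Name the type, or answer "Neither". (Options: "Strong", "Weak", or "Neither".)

The prototype pays 32; no prototype pays 25.
Strong: assigned the prototype, nets 32 − 2 = 30; deviating to no prototype nets 25.
Weak: assigned no prototype, nets 25; deviating to the prototype nets 32 − 4 = 28.
The Weak type gains 3 by deviating.

Weak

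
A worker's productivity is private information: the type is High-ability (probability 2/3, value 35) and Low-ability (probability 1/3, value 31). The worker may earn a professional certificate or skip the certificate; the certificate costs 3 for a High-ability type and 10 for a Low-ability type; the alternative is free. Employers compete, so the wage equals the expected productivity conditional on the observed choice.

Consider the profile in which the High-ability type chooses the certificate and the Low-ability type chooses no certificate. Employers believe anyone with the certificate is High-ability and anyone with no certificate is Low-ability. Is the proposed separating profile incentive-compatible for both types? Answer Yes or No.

Yes

Under these beliefs, the certificate earns wage 35 and no certificate earns wage 31.
High-ability: the certificate nets 35 − 3 = 32; no certificate nets 31. High-ability prefers the certificate.
Low-ability: the certificate nets 35 − 10 = 25; no certificate nets 31. Low-ability prefers no certificate.
Neither type deviates, so the separating profile is an equilibrium.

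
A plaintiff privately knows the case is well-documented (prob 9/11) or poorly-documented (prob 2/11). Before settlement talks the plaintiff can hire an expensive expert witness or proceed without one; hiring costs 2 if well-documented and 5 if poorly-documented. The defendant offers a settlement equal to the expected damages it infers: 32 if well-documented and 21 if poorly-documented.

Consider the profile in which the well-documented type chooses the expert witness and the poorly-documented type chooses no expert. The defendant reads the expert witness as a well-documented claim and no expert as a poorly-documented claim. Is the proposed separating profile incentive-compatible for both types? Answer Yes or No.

No

Under these beliefs, the expert witness earns settlement 32 and no expert earns settlement 21.
well-documented: the expert witness nets 32 − 2 = 30; no expert nets 21. well-documented prefers the expert witness.
poorly-documented: the expert witness nets 32 − 5 = 27; no expert nets 21. poorly-documented would deviate to the expert witness.
poorly-documented has a profitable deviation, so the profile is not an equilibrium.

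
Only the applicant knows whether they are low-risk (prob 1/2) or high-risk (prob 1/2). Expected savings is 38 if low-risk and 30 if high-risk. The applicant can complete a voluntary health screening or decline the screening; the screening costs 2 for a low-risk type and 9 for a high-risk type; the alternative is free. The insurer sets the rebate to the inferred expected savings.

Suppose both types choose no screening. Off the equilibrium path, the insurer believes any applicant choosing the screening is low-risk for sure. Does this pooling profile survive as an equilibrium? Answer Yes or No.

No

On path, the insurer holds the prior and pays 1/2·38 + 1/2·30 = 34. Off path (the screening), believing low-risk, it pays 38.
low-risk: no screening nets 34; the screening nets 38 − 2 = 36. low-risk would deviate.
high-risk: no screening nets 34; the screening nets 38 − 9 = 29. high-risk stays.
A type deviates, so pooling fails.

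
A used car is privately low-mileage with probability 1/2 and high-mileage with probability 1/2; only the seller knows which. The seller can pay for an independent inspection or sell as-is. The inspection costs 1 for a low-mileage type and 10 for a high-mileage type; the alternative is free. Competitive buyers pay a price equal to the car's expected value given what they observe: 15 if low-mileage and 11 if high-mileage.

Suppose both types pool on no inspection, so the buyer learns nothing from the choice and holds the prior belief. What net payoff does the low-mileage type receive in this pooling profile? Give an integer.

13

Pooled price = 1/2·15 + 1/2·11 = 13.
low-mileage pays no cost for no inspection, so net payoff = 13.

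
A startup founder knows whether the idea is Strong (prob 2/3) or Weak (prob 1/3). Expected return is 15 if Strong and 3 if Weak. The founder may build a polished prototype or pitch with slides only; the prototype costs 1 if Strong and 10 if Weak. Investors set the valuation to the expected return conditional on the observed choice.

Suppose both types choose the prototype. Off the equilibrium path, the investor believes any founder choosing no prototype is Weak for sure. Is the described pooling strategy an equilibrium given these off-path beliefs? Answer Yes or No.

No

On path, the investor holds the prior and pays 2/3·15 + 1/3·3 = 11. Off path (no prototype), believing Weak, it pays 3.
Strong: the prototype nets 11 − 1 = 10; no prototype nets 3. Strong stays.
Weak: the prototype nets 11 − 10 = 1; no prototype nets 3. Weak would deviate.
A type deviates, so pooling fails.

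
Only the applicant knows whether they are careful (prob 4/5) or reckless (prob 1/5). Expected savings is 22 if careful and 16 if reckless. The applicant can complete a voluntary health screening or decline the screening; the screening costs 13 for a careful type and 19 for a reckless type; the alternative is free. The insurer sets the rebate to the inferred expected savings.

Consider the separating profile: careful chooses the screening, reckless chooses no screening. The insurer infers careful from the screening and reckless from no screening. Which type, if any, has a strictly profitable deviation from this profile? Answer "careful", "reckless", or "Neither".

careful

The screening pays 22; no screening pays 16.
careful: assigned the screening, nets 22 − 13 = 9; deviating to no screening nets 16.
reckless: assigned no screening, nets 16; deviating to the screening nets 22 − 19 = 3.
The careful type gains 7 by deviating.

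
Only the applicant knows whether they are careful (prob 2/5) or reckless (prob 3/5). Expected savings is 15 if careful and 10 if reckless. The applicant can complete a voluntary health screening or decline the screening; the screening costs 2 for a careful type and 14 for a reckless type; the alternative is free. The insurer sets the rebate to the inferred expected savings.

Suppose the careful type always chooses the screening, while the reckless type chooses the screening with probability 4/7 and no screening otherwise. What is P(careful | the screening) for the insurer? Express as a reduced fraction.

P(the screening) = (2/5)·1 + (3/5)·(4/7) = 26/35.
By Bayes' rule, P(careful | the screening) = (2/5) / (26/35) = 7/13.

7/13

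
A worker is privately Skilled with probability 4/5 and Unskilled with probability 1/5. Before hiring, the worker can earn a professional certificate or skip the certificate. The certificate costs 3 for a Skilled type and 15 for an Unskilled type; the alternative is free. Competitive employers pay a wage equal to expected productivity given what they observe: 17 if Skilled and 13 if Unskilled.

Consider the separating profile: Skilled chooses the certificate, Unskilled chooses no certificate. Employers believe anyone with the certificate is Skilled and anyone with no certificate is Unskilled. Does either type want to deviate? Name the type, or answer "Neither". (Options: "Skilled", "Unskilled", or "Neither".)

The certificate pays 17; no certificate pays 13.
Skilled: assigned the certificate, nets 17 − 3 = 14; deviating to no certificate nets 13.
Unskilled: assigned no certificate, nets 13; deviating to the certificate nets 17 − 15 = 2.
Both types strictly prefer their assigned action; no profitable deviation.

Neither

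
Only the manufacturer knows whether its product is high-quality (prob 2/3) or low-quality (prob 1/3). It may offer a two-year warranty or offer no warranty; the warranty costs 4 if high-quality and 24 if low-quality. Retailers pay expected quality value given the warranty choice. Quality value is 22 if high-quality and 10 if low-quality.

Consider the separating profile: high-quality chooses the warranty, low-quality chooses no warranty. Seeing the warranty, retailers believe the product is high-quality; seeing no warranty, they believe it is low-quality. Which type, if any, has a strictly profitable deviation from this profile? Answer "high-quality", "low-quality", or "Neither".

The warranty pays 22; no warranty pays 10.
high-quality: assigned the warranty, nets 22 − 4 = 18; deviating to no warranty nets 10.
low-quality: assigned no warranty, nets 10; deviating to the warranty nets 22 − 24 = -2.
Both types strictly prefer their assigned action; no profitable deviation.

Neither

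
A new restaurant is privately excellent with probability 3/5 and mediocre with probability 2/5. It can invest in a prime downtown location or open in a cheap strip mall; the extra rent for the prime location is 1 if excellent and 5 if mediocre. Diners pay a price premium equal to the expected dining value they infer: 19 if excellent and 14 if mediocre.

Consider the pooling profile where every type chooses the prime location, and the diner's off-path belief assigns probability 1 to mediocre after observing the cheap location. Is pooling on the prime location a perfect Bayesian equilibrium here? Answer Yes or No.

No

On path, the diner holds the prior and pays 3/5·19 + 2/5·14 = 17. Off path (the cheap location), believing mediocre, it pays 14.
excellent: the prime location nets 17 − 1 = 16; the cheap location nets 14. excellent stays.
mediocre: the prime location nets 17 − 5 = 12; the cheap location nets 14. mediocre would deviate.
A type deviates, so pooling fails.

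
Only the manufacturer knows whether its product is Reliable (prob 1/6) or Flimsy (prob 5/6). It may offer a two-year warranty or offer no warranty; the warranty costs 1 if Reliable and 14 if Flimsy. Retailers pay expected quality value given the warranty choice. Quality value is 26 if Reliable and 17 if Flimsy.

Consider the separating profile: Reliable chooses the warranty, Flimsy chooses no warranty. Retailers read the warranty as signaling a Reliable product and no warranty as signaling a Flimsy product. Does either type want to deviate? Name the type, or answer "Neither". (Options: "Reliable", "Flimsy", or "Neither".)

The warranty pays 26; no warranty pays 17.
Reliable: assigned the warranty, nets 26 − 1 = 25; deviating to no warranty nets 17.
Flimsy: assigned no warranty, nets 17; deviating to the warranty nets 26 − 14 = 12.
Both types strictly prefer their assigned action; no profitable deviation.

Neither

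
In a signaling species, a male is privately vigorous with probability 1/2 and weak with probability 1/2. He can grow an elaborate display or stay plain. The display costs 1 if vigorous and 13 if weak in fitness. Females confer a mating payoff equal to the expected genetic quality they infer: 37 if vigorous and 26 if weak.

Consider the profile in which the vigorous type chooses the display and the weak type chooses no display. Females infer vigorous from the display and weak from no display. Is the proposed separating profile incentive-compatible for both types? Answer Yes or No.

Yes

Under these beliefs, the display earns mating payoff 37 and no display earns mating payoff 26.
vigorous: the display nets 37 − 1 = 36; no display nets 26. vigorous prefers the display.
weak: the display nets 37 − 13 = 24; no display nets 26. weak prefers no display.
Neither type deviates, so the separating profile is an equilibrium.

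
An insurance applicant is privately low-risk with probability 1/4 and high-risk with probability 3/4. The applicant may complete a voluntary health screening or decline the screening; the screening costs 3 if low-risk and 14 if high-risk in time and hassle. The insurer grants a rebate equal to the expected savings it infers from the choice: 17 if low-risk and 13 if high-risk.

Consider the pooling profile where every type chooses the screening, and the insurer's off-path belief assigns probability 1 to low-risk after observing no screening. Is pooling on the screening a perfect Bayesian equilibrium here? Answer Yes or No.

No

On path, the insurer holds the prior and pays 1/4·17 + 3/4·13 = 14. Off path (no screening), believing low-risk, it pays 17.
low-risk: the screening nets 14 − 3 = 11; no screening nets 17. low-risk would deviate.
high-risk: the screening nets 14 − 14 = 0; no screening nets 17. high-risk would deviate.
A type deviates, so pooling fails.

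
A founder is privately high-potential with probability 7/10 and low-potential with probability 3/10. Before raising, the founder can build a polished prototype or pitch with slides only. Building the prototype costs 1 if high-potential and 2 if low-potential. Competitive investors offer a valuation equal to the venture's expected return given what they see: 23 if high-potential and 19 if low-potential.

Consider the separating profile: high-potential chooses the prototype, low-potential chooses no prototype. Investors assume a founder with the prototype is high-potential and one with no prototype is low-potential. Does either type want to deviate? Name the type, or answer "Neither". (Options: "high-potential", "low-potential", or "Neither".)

low-potential

The prototype pays 23; no prototype pays 19.
high-potential: assigned the prototype, nets 23 − 1 = 22; deviating to no prototype nets 19.
low-potential: assigned no prototype, nets 19; deviating to the prototype nets 23 − 2 = 21.
The low-potential type gains 2 by deviating.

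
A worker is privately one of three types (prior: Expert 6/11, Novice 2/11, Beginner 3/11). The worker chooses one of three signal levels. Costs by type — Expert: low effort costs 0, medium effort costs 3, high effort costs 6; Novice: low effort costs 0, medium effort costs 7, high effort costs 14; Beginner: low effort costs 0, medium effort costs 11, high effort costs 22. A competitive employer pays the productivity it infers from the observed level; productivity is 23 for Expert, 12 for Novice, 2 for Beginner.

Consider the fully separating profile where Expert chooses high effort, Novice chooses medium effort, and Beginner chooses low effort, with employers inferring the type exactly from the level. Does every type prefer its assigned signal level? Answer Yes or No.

No

Separating wages: high effort → 23, medium effort → 12, low effort → 2.
Expert (assigned high effort): low effort: 2 − 0 = 2; medium effort: 12 − 3 = 9; high effort: 23 − 6 = 17. Expert stays.
Novice (assigned medium effort): low effort: 2 − 0 = 2; medium effort: 12 − 7 = 5; high effort: 23 − 14 = 9. Novice prefers high effort.
Beginner (assigned low effort): low effort: 2 − 0 = 2; medium effort: 12 − 11 = 1; high effort: 23 − 22 = 1. Beginner stays.
At least one type deviates; the separating profile fails.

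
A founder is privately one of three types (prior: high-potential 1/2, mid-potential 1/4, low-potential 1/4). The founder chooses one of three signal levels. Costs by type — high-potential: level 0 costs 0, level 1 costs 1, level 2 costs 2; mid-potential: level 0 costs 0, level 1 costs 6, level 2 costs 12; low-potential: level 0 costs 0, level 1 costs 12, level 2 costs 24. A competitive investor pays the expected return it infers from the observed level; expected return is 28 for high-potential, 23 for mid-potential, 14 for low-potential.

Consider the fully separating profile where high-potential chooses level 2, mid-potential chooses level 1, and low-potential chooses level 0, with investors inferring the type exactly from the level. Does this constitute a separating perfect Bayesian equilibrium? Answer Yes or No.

Yes

Separating valuations: level 2 → 28, level 1 → 23, level 0 → 14.
high-potential (assigned level 2): level 0: 14 − 0 = 14; level 1: 23 − 1 = 22; level 2: 28 − 2 = 26. high-potential stays.
mid-potential (assigned level 1): level 0: 14 − 0 = 14; level 1: 23 − 6 = 17; level 2: 28 − 12 = 16. mid-potential stays.
low-potential (assigned level 0): level 0: 14 − 0 = 14; level 1: 23 − 12 = 11; level 2: 28 − 24 = 4. low-potential stays.
Every type prefers its assigned level; separation holds.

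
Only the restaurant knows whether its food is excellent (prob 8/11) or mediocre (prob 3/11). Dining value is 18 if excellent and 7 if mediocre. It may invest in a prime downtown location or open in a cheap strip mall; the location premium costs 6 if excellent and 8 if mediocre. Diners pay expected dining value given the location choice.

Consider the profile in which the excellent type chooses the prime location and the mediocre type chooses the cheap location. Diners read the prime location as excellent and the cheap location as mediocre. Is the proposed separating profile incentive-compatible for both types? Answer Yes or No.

No

Under these beliefs, the prime location earns price premium 18 and the cheap location earns price premium 7.
excellent: the prime location nets 18 − 6 = 12; the cheap location nets 7. excellent prefers the prime location.
mediocre: the prime location nets 18 − 8 = 10; the cheap location nets 7. mediocre would deviate to the prime location.
mediocre has a profitable deviation, so the profile is not an equilibrium.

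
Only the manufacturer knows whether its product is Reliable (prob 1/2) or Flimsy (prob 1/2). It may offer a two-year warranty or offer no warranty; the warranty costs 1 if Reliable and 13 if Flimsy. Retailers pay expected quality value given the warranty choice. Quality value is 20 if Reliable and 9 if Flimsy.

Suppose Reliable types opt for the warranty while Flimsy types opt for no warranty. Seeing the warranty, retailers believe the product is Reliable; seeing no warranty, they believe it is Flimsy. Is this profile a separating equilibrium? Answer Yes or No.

Under these beliefs, the warranty earns price 20 and no warranty earns price 9.
Reliable: the warranty nets 20 − 1 = 19; no warranty nets 9. Reliable prefers the warranty.
Flimsy: the warranty nets 20 − 13 = 7; no warranty nets 9. Flimsy prefers no warranty.
Neither type deviates, so the separating profile is an equilibrium.

Yes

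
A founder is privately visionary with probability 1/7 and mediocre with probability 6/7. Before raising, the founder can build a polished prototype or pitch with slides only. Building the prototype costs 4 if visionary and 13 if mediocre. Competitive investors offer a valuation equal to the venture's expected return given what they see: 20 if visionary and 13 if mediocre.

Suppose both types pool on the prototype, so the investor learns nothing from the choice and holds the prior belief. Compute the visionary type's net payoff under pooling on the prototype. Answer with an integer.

Pooled valuation = 1/7·20 + 6/7·13 = 14.
visionary pays cost 4 for the prototype, so net payoff = 14 − 4 = 10.

10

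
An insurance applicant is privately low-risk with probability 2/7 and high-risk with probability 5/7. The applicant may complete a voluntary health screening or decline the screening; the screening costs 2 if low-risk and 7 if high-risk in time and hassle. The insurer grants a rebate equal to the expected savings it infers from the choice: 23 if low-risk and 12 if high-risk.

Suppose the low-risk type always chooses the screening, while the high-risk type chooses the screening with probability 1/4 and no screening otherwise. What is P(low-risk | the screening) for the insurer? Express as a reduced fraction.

P(the screening) = (2/7)·1 + (5/7)·(1/4) = 13/28.
By Bayes' rule, P(low-risk | the screening) = (2/7) / (13/28) = 8/13.

8/13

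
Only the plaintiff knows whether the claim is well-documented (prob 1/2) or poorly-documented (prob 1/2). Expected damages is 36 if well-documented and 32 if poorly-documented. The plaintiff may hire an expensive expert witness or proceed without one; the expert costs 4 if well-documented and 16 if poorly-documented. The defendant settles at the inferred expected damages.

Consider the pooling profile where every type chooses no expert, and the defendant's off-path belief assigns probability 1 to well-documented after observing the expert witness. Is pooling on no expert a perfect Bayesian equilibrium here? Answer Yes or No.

Yes

On path, the defendant holds the prior and pays 1/2·36 + 1/2·32 = 34. Off path (the expert witness), believing well-documented, it pays 36.
well-documented: no expert nets 34; the expert witness nets 36 − 4 = 32. well-documented stays.
poorly-documented: no expert nets 34; the expert witness nets 36 − 16 = 20. poorly-documented stays.
No type deviates, so pooling is sustained.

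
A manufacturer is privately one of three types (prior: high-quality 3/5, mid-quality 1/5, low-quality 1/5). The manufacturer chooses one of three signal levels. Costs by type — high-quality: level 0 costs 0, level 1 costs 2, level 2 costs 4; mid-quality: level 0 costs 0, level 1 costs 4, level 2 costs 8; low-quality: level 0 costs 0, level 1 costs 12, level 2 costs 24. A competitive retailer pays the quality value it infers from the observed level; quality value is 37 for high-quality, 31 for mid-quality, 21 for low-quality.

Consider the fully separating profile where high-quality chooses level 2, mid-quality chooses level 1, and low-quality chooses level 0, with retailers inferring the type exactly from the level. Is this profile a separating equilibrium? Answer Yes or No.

No

Separating prices: level 2 → 37, level 1 → 31, level 0 → 21.
high-quality (assigned level 2): level 0: 21 − 0 = 21; level 1: 31 − 2 = 29; level 2: 37 − 4 = 33. high-quality stays.
mid-quality (assigned level 1): level 0: 21 − 0 = 21; level 1: 31 − 4 = 27; level 2: 37 − 8 = 29. mid-quality prefers level 2.
low-quality (assigned level 0): level 0: 21 − 0 = 21; level 1: 31 − 12 = 19; level 2: 37 − 24 = 13. low-quality stays.
At least one type deviates; the separating profile fails.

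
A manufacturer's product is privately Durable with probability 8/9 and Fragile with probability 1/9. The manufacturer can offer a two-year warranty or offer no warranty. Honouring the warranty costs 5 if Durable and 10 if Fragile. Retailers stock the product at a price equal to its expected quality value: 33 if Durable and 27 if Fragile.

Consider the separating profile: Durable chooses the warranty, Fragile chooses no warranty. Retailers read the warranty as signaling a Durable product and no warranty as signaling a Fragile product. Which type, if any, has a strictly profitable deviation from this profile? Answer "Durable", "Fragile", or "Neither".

The warranty pays 33; no warranty pays 27.
Durable: assigned the warranty, nets 33 − 5 = 28; deviating to no warranty nets 27.
Fragile: assigned no warranty, nets 27; deviating to the warranty nets 33 − 10 = 23.
Both types strictly prefer their assigned action; no profitable deviation.

Neither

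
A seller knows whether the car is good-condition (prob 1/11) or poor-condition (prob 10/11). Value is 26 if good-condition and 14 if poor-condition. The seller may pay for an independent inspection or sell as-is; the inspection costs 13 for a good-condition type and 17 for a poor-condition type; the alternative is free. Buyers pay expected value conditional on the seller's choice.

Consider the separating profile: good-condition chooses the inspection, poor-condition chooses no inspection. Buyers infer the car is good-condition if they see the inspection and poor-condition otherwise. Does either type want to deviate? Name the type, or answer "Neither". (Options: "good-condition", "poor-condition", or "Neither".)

The inspection pays 26; no inspection pays 14.
good-condition: assigned the inspection, nets 26 − 13 = 13; deviating to no inspection nets 14.
poor-condition: assigned no inspection, nets 14; deviating to the inspection nets 26 − 17 = 9.
The good-condition type gains 1 by deviating.

good-condition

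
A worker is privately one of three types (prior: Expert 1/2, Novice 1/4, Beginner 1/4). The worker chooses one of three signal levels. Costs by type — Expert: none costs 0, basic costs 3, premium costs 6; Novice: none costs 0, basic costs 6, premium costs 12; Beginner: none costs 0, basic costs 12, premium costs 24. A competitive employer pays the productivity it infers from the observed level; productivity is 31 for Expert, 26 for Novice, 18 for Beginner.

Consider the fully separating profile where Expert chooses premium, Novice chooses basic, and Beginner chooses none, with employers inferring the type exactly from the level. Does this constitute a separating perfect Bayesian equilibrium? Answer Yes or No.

Separating wages: premium → 31, basic → 26, none → 18.
Expert (assigned premium): none: 18 − 0 = 18; basic: 26 − 3 = 23; premium: 31 − 6 = 25. Expert stays.
Novice (assigned basic): none: 18 − 0 = 18; basic: 26 − 6 = 20; premium: 31 − 12 = 19. Novice stays.
Beginner (assigned none): none: 18 − 0 = 18; basic: 26 − 12 = 14; premium: 31 − 24 = 7. Beginner stays.
Every type prefers its assigned level; separation holds.

Yes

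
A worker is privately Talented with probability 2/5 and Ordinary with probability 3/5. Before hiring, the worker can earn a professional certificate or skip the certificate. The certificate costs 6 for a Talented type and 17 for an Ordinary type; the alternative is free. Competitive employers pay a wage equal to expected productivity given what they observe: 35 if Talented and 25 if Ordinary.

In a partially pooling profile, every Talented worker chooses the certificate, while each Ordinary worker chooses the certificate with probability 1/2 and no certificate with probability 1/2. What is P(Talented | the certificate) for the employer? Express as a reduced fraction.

P(the certificate) = (2/5)·1 + (3/5)·(1/2) = 7/10.
By Bayes' rule, P(Talented | the certificate) = (2/5) / (7/10) = 4/7.

4/7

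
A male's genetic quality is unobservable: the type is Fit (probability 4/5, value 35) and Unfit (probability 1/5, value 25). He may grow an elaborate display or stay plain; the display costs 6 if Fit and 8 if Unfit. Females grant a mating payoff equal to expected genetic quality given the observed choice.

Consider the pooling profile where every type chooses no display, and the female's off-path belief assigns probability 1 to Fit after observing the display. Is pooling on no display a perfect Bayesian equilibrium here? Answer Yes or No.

On path, the female holds the prior and pays 4/5·35 + 1/5·25 = 33. Off path (the display), believing Fit, it pays 35.
Fit: no display nets 33; the display nets 35 − 6 = 29. Fit stays.
Unfit: no display nets 33; the display nets 35 − 8 = 27. Unfit stays.
No type deviates, so pooling is sustained.

Yes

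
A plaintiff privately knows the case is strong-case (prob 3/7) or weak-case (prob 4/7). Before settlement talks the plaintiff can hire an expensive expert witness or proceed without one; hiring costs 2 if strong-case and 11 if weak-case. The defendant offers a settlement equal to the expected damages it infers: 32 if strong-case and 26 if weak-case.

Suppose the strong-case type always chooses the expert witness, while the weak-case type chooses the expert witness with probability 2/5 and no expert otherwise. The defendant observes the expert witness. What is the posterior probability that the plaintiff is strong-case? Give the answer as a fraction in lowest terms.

15/23

P(the expert witness) = (3/7)·1 + (4/7)·(2/5) = 23/35.
By Bayes' rule, P(strong-case | the expert witness) = (3/7) / (23/35) = 15/23.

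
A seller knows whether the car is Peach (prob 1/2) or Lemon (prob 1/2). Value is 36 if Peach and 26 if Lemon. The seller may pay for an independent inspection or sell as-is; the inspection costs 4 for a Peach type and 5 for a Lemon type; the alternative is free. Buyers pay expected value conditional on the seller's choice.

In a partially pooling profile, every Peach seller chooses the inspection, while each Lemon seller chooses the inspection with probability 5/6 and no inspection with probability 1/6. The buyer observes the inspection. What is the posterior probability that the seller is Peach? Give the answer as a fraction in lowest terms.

6/11

P(the inspection) = (1/2)·1 + (1/2)·(5/6) = 11/12.
By Bayes' rule, P(Peach | the inspection) = (1/2) / (11/12) = 6/11.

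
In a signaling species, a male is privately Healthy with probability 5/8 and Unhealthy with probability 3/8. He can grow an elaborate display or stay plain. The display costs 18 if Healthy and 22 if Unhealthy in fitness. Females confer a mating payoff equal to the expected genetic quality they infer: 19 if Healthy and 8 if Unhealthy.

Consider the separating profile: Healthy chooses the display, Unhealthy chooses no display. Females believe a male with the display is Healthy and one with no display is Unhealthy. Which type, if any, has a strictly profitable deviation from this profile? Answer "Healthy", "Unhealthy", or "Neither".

Healthy

The display pays 19; no display pays 8.
Healthy: assigned the display, nets 19 − 18 = 1; deviating to no display nets 8.
Unhealthy: assigned no display, nets 8; deviating to the display nets 19 − 22 = -3.
The Healthy type gains 7 by deviating.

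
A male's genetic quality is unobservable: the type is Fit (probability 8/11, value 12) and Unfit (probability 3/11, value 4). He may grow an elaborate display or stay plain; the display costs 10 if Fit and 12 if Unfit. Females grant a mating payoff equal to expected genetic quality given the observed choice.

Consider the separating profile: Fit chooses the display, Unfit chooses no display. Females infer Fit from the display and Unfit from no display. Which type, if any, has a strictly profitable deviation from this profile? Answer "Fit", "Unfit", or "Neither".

Fit

The display pays 12; no display pays 4.
Fit: assigned the display, nets 12 − 10 = 2; deviating to no display nets 4.
Unfit: assigned no display, nets 4; deviating to the display nets 12 − 12 = 0.
The Fit type gains 2 by deviating.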